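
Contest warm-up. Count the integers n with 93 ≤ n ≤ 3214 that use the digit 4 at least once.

The integers in [93, 3214] that use the digit 4 at least once: 94, 104, 114, 124, 134, 140, …, 3204, 3214.
835 qualify.

835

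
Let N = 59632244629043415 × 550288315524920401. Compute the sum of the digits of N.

159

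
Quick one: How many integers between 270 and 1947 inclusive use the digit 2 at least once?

429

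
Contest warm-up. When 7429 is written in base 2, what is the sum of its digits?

6

7429 in base 2 is 1110100000101.
Digit sum: 1+1+1+0+1+0+0+0+0+0+1+0+1 = 6.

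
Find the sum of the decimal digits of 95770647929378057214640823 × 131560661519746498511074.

242

95770647929378057214640823 × 131560661519746498511074 = 12599649795763717447485050226676166295003197973902
Sum of its 50 digits: 242.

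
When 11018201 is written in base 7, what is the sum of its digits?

11018201 in base 7 is 162440015.
Digit sum: 1+6+2+4+4+0+0+1+5 = 23.

23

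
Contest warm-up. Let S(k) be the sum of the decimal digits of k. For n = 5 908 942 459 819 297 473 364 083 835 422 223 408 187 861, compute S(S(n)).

First digit sum: 203.
2+0+3 = 5.

5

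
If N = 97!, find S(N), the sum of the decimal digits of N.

648

97! = 96192759682482119853328425949563698712343813919172976158104477319333745612481875498805879175589072651261284189679678167647067832320000000000000000000000
Sum of its 152 digits: 648.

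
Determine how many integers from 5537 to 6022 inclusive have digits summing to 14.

The integers in [5537, 6022] that have digits summing to 14: 5540, 5603, 5612, 5621, 5630, 5702, …, 6008, 6017.
13 qualify.

13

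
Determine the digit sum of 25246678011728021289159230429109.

2+5+2+4+6+6+7+8+0+1+1+7+2+8+0+2+1+2+8+9+1+5+9+2+3+0+4+2+9+1+0+9 = 126

126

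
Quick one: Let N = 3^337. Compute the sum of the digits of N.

774

3^337 = 61640029873696844587354495248467655238959604866138307074477812999899122146583802168656575797599660327192763477246946112810148535313507889074737242512454360455363
Sum of its 161 digits: 774.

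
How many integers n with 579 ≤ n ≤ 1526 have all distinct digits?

540

The integers in [579, 1526] that have all distinct digits: 579, 580, 581, 582, 583, 584, …, 1524, 1526.
540 qualify.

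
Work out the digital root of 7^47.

The digital root of n equals n mod 9 (or 9 when 9 | n), so we need 7^47 mod 9.
7^47 ≡ 4 (mod 9), so the digital root is 4.

4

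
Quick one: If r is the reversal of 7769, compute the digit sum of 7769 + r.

Reversal of 7769 is 9677; 7769 + 9677 = 17446.
Digit sum of 17446: 1+7+4+4+6 = 22.

22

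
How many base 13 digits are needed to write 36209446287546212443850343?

23

36209446287546212443850343 in base 13 is B37354B67863638B7A65359, which has 23 digits.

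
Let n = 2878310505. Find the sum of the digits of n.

39

2+8+7+8+3+1+0+5+0+5 = 39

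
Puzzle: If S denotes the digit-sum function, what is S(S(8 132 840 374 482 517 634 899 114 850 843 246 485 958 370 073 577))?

First digit sum: 230.
2+3+0 = 5.

5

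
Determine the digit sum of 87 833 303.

35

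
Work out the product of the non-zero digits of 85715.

1400

8×5×7×1×5 = 1400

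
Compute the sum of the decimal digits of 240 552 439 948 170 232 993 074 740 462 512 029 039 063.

165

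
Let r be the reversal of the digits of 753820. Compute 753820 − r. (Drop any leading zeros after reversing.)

725463

Reverse of 753820 is 28357.
753820 − 28357 = 725463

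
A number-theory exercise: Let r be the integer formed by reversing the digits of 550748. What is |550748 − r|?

Reverse of 550748 is 847055.
|550748 − 847055| = 296307

296307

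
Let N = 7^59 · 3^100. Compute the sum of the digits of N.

387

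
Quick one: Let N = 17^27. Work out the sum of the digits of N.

17^27 = 1667711322168688287513535727415473
Sum of its 34 digits: 152.

152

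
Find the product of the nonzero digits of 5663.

5×6×6×3 = 540

540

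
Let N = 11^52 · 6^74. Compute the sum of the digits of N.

522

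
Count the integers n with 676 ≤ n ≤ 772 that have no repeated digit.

The integers in [676, 772] that have no repeated digit: 678, 679, 680, 681, 682, 683, …, 768, 769.
74 qualify.

74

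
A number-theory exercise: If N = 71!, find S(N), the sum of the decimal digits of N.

71! = 850478588567862317521167644239926010288584608120796235886430763388588680378079017697280000000000000000
Sum of its 102 digits: 423.

423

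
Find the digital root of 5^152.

The digital root of n equals n mod 9 (or 9 when 9 | n), so we need 5^152 mod 9.
5^152 ≡ 7 (mod 9), so the digital root is 7.

7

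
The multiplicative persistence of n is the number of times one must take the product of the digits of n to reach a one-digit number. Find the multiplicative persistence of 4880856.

1

4880856 → 0 (1 step)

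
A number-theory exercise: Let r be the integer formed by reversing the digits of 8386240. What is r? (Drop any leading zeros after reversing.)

426838

Reversing 8386240 gives 426838.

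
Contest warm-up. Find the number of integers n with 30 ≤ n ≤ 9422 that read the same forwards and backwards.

181

The integers in [30, 9422] that read the same forwards and backwards: 33, 44, 55, 66, 77, 88, …, 9229, 9339.
181 qualify.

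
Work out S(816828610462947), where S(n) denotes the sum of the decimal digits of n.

8+1+6+8+2+8+6+1+0+4+6+2+9+4+7 = 72

72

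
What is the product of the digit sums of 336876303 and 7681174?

S(336876303) = 3+3+6+8+7+6+3+0+3 = 39.
S(7681174) = 7+6+8+1+1+7+4 = 34.
39 · 34 = 1326.

1326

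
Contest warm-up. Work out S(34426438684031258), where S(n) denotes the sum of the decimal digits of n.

3+4+4+2+6+4+3+8+6+8+4+0+3+1+2+5+8 = 71

71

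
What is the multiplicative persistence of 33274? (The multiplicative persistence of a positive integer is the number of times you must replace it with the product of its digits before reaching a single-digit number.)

33274 → 504 → 0 (2 steps)

2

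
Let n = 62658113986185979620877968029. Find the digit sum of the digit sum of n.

First digit sum: 158.
1+5+8 = 14.

14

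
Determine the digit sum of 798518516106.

57

7+9+8+5+1+8+5+1+6+1+0+6 = 57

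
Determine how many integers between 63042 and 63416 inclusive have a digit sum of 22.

The integers in [63042, 63416] that have a digit sum of 22: 63049, 63058, 63067, 63076, 63085, 63094, …, 63391, 63409.
31 qualify.

31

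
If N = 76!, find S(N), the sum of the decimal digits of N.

441

76! = 1885494701666050254987932260861146558230394535379329335672487982961844043495537923117729972224000000000000000000
Sum of its 112 digits: 441.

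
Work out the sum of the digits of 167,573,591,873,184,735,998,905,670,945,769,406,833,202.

1+6+7+5+7+3+5+9+1+8+7+3+1+8+4+7+3+5+9+9+8+9+0+5+6+7+0+9+4+5+7+6+9+4+0+6+8+3+3+2+0+2 = 211

211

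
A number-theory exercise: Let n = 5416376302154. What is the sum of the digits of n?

47

5+4+1+6+3+7+6+3+0+2+1+5+4 = 47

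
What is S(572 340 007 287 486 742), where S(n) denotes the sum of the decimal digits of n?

76

5+7+2+3+4+0+0+0+7+2+8+7+4+8+6+7+4+2 = 76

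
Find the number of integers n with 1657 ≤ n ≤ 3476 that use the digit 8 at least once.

506

The integers in [1657, 3476] that use the digit 8 at least once: 1658, 1668, 1678, 1680, 1681, 1682, …, 3458, 3468.
506 qualify.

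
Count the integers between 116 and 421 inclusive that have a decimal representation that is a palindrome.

The integers in [116, 421] that have a decimal representation that is a palindrome: 121, 131, 141, 151, 161, 171, …, 404, 414.
30 qualify.

30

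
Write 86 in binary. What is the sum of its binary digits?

86 in base 2 is 1010110.
Digit sum: 1+0+1+0+1+1+0 = 4.

4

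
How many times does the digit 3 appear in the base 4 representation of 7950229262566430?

7950229262566430 in base 4 is 130033223003333011000100132.
The digit 3 appears 9 times.

9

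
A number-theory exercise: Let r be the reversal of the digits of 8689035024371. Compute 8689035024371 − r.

6954829714503

Reverse of 8689035024371 is 1734205309868.
8689035024371 − 1734205309868 = 6954829714503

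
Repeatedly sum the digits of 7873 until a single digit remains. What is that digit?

7+8+7+3 = 25
2+5 = 7

7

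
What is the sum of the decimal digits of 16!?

63

16! = 20922789888000
Sum of its 14 digits: 63.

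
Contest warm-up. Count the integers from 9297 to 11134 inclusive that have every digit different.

The integers in [9297, 11134] that have every digit different: 9301, 9302, 9304, 9305, 9306, 9307, …, 10986, 10987.
672 qualify.

672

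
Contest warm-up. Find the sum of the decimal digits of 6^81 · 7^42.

6^81 · 7^42 = 334479081291373607535470655308725543701892783806499416855775045967175040162692947279185184129286144
Sum of its 99 digits: 459.

459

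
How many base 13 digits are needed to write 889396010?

9

889396010 in base 13 is 112352C39, which has 9 digits.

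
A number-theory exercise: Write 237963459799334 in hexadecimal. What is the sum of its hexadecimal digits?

237963459799334 in base 16 is D86D2F7DA926.
Digit sum: 13+8+6+13+2+15+7+13+10+9+2+6 = 104.

104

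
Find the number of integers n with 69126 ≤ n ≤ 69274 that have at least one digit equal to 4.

33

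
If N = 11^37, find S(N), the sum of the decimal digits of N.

200

11^37 = 340039485861577398992406882305761986971
Sum of its 39 digits: 200.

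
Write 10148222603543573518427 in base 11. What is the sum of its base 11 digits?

107

10148222603543573518427 in base 11 is 140A27989652371423A167.
Digit sum: 1+4+0+10+2+7+9+8+9+6+5+2+3+7+1+4+2+3+10+1+6+7 = 107.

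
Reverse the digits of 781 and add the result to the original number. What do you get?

968

Reverse of 781 is 187.
781 + 187 = 968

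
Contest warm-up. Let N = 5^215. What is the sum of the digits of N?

5^215 = 1899113549151959749494648453912391430844193166723988993255955998165801646128962231806623786354282720018605526597632593421849378501065075397491455078125
Sum of its 151 digits: 713.

713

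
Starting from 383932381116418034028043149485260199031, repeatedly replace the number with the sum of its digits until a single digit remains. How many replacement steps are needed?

383932381116418034028043149485260199031 → 147 → 12 → 3 (3 steps)

3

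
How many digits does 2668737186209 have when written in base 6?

2668737186209 in base 6 is 5402000111434545, which has 16 digits.

16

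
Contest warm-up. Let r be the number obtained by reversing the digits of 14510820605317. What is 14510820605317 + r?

Reverse of 14510820605317 is 71350602801541.
14510820605317 + 71350602801541 = 85861423406858

85861423406858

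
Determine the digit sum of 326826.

3+2+6+8+2+6 = 27

27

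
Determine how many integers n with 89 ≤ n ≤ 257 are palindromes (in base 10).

17

The integers in [89, 257] that are palindromes (in base 10): 99, 101, 111, 121, 131, 141, …, 242, 252.
17 qualify.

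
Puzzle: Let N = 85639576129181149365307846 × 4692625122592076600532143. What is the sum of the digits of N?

227

85639576129181149365307846 × 4692625122592076600532143 = 401874426431932167906057190063721683779706613093978
Sum of its 51 digits: 227.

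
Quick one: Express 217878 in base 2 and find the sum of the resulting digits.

9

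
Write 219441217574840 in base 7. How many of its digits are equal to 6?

219441217574840 in base 7 is 64136050640156162.
The digit 6 appears 5 times.

5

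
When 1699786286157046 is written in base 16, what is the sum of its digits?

1699786286157046 in base 16 is 609F255C7CCF6.
Digit sum: 6+0+9+15+2+5+5+12+7+12+12+15+6 = 106.

106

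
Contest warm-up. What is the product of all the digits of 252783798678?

2×5×2×7×8×3×7×9×8×6×7×8 = 568995840

568995840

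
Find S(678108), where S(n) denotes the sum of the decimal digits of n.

30

6+7+8+1+0+8 = 30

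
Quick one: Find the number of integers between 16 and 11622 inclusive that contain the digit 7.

3825

The integers in [16, 11622] that contain the digit 7: 17, 27, 37, 47, 57, 67, …, 11607, 11617.
3825 qualify.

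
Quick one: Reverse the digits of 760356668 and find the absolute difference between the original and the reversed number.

106296399

Reverse of 760356668 is 866653067.
|760356668 − 866653067| = 106296399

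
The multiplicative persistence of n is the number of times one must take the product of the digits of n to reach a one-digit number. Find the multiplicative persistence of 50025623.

1

50025623 → 0 (1 step)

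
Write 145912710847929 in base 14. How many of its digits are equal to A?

1

145912710847929 in base 14 is 28062DA2370DB.
The digit A appears 1 time.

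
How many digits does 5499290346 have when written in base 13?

9

5499290346 in base 13 is 698425974, which has 9 digits.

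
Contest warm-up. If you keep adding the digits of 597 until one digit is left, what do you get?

3

5+9+7 = 21
2+1 = 3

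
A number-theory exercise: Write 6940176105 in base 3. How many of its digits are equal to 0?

6940176105 in base 3 is 122220200011110211110.
The digit 0 appears 6 times.

6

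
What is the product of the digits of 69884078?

0

6×9×8×8×4×0×7×8 = 0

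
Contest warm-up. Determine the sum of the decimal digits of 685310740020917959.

76

6+8+5+3+1+0+7+4+0+0+2+0+9+1+7+9+5+9 = 76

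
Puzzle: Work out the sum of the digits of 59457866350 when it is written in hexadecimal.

85

59457866350 in base 16 is DD7F70A6E.
Digit sum: 13+13+7+15+7+0+10+6+14 = 85.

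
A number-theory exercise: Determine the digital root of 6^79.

9

The digital root of n equals n mod 9 (or 9 when 9 | n), so we need 6^79 mod 9.
6^79 ≡ 0 (mod 9), so the digital root is 9.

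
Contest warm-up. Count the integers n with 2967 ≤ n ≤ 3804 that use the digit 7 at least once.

The integers in [2967, 3804] that use the digit 7 at least once: 2967, 2970, 2971, 2972, 2973, 2974, …, 3798, 3799.
246 qualify.

246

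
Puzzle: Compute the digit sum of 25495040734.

43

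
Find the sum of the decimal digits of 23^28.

202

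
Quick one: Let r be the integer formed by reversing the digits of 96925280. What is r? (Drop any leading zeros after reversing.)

Reversing 96925280 gives 8252969.

8252969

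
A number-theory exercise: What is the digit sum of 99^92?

810

99^92 = 3966778064220254387490655769844755884122781901339036765634745530532493722047053803036246954566198137991084159165666142804820706530516052946235604272744418879081286269018064009961850801
Sum of its 184 digits: 810.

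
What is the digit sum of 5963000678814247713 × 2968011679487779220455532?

5963000678814247713 × 2968011679487779220455532 = 17698255659514242906470862026555535749198316
Sum of its 44 digits: 207.

207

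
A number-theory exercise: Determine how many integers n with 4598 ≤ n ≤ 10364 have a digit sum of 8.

46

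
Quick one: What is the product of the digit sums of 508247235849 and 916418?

1653

S(508247235849) = 5+0+8+2+4+7+2+3+5+8+4+9 = 57.
S(916418) = 9+1+6+4+1+8 = 29.
57 · 29 = 1653.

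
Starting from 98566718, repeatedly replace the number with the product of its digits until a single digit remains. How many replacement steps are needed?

2

98566718 → 725760 → 0 (2 steps)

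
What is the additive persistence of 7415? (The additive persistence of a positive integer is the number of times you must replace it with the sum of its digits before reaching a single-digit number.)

2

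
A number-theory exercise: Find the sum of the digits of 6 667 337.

6+6+6+7+3+3+7 = 38

38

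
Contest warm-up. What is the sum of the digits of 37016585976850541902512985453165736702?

3+7+0+1+6+5+8+5+9+7+6+8+5+0+5+4+1+9+0+2+5+1+2+9+8+5+4+5+3+1+6+5+7+3+6+7+0+2 = 170

170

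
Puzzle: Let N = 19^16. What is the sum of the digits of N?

91

19^16 = 288441413567621167681
Sum of its 21 digits: 91.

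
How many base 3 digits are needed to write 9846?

9846 in base 3 is 111111200, which has 9 digits.

9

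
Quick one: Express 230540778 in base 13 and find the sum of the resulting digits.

54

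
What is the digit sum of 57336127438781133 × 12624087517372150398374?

198

57336127438781133 × 12624087517372150398374 = 723816290694375745467981591942945077742
Sum of its 39 digits: 198.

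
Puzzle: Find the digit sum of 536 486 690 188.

64

5+3+6+4+8+6+6+9+0+1+8+8 = 64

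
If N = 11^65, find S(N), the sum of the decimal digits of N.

338

11^65 = 49037072529784926354564633467068256934391775784906793870653283088651
Sum of its 68 digits: 338.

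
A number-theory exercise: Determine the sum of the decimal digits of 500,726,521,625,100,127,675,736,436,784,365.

132

5+0+0+7+2+6+5+2+1+6+2+5+1+0+0+1+2+7+6+7+5+7+3+6+4+3+6+7+8+4+3+6+5 = 132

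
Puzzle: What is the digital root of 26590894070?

5

2+6+5+9+0+8+9+4+0+7+0 = 50
5+0 = 5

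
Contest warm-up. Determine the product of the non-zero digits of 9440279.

9×4×4×2×7×9 = 18144

18144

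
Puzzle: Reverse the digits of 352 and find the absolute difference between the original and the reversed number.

99

Reverse of 352 is 253.
|352 − 253| = 99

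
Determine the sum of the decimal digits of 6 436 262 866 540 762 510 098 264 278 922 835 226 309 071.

6+4+3+6+2+6+2+8+6+6+5+4+0+7+6+2+5+1+0+0+9+8+2+6+4+2+7+8+9+2+2+8+3+5+2+2+6+3+0+9+0+7+1 = 184

184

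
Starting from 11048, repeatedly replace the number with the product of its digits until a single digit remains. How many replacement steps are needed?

1

11048 → 0 (1 step)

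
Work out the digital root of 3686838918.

3+6+8+6+8+3+8+9+1+8 = 60
6+0 = 6

6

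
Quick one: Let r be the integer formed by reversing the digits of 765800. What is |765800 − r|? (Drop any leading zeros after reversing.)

Reverse of 765800 is 8567.
|765800 − 8567| = 757233

757233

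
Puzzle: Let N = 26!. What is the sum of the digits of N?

81

26! = 403291461126605635584000000
Sum of its 27 digits: 81.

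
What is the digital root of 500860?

1

5+0+0+8+6+0 = 19
1+9 = 10
1+0 = 1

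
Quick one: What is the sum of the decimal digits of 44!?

216

44! = 2658271574788448768043625811014615890319638528000000000
Sum of its 55 digits: 216.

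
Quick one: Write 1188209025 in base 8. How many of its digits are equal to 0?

3

1188209025 in base 8 is 10664520601.
The digit 0 appears 3 times.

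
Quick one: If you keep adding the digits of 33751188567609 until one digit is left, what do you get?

6

3+3+7+5+1+1+8+8+5+6+7+6+0+9 = 69
6+9 = 15
1+5 = 6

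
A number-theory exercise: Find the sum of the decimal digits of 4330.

4+3+3+0 = 10

10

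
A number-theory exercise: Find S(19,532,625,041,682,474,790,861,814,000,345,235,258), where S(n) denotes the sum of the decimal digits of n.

150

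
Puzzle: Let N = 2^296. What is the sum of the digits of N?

391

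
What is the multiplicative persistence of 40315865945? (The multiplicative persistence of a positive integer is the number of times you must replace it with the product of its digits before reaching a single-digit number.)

1

40315865945 → 0 (1 step)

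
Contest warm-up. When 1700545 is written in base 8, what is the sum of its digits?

21

1700545 in base 8 is 6371301.
Digit sum: 6+3+7+1+3+0+1 = 21.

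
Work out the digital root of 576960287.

5+7+6+9+6+0+2+8+7 = 50
5+0 = 5

5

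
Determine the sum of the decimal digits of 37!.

153

37! = 13763753091226345046315979581580902400000000
Sum of its 44 digits: 153.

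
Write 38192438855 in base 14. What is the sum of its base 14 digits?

77

38192438855 in base 14 is 1BC44C73CB.
Digit sum: 1+11+12+4+4+12+7+3+12+11 = 77.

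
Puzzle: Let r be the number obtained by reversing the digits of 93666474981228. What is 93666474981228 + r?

Reverse of 93666474981228 is 82218947466639.
93666474981228 + 82218947466639 = 175885422447867

175885422447867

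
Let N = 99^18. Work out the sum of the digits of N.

144

99^18 = 834513761450087614416078625185528201
Sum of its 36 digits: 144.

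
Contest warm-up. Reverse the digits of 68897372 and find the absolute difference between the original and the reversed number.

Reverse of 68897372 is 27379886.
|68897372 − 27379886| = 41517486

41517486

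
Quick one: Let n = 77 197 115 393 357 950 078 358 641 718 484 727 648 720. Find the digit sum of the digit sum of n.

19

First digit sum: 199.
1+9+9 = 19.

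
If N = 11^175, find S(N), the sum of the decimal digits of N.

821

11^175 = 175274970500096600128890387380389218424425357460133875815693572914762647271957731390430549690938868126296691971063847491032009403220539418943436933829177272041672189917701702987249251
Sum of its 183 digits: 821.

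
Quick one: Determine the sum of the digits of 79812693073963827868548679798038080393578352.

239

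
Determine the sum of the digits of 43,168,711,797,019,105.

4+3+1+6+8+7+1+1+7+9+7+0+1+9+1+0+5 = 70

70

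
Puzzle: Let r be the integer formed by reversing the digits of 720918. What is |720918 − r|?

Reverse of 720918 is 819027.
|720918 − 819027| = 98109

98109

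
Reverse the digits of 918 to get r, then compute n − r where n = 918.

Reverse of 918 is 819.
918 − 819 = 99

99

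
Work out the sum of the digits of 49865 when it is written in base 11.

49865 in base 11 is 34512.
Digit sum: 3+4+5+1+2 = 15.

15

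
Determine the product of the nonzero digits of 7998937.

7×9×9×8×9×3×7 = 857304

857304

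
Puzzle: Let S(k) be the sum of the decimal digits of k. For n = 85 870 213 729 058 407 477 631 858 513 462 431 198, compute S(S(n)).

First digit sum: 172.
1+7+2 = 10.

10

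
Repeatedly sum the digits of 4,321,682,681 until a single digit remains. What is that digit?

4+3+2+1+6+8+2+6+8+1 = 41
4+1 = 5

5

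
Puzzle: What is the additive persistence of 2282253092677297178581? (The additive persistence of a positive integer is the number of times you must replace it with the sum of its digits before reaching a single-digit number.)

2282253092677297178581 → 103 → 4 (2 steps)

2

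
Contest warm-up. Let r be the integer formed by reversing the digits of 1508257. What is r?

Reversing 1508257 gives 7528051.

7528051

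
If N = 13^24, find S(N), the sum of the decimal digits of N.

13^24 = 542800770374370512771595361
Sum of its 27 digits: 109.

109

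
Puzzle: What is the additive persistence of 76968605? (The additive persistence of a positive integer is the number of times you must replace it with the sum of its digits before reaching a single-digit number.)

76968605 → 47 → 11 → 2 (3 steps)

3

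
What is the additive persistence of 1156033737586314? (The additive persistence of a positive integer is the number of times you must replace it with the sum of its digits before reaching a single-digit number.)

1156033737586314 → 63 → 9 (2 steps)

2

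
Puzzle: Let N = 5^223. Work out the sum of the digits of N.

5^223 = 741841230137484277146347052309527902673512955751558200490607811783516268019125871799462416544641687507267783827200231805409913476978545077145099639892578125
Sum of its 156 digits: 698.

698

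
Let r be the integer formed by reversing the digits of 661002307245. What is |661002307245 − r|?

118299107079

Reverse of 661002307245 is 542703200166.
|661002307245 − 542703200166| = 118299107079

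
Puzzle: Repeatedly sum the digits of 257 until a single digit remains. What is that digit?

5

2+5+7 = 14
1+4 = 5
(Equivalently, 257 mod 9 = 5.)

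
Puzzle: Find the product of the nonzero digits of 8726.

8×7×2×6 = 672

672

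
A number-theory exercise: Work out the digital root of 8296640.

8

8+2+9+6+6+4+0 = 35
3+5 = 8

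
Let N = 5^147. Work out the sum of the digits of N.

5^147 = 5605193857299268283694918333159664525121047767506063087028273135559164330743442405946552753448486328125
Sum of its 103 digits: 458.

458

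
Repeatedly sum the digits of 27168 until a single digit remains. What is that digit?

6

2+7+1+6+8 = 24
2+4 = 6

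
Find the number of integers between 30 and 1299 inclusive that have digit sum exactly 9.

The integers in [30, 1299] that have digit sum exactly 9: 36, 45, 54, 63, 72, 81, …, 1251, 1260.
76 qualify.

76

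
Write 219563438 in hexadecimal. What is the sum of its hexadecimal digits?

53

219563438 in base 16 is D1645AE.
Digit sum: 13+1+6+4+5+10+14 = 53.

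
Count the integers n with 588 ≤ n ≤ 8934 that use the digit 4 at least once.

2959

The integers in [588, 8934] that use the digit 4 at least once: 594, 604, 614, 624, 634, 640, …, 8924, 8934.
2959 qualify.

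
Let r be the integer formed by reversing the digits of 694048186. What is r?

Reversing 694048186 gives 681840496.

681840496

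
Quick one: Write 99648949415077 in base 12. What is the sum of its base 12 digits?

62

99648949415077 in base 12 is B214773654831.
Digit sum: 11+2+1+4+7+7+3+6+5+4+8+3+1 = 62.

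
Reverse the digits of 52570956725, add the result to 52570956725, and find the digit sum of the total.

Reversal of 52570956725 is 52765907525; 52570956725 + 52765907525 = 105336864250.
Digit sum of 105336864250: 1+0+5+3+3+6+8+6+4+2+5+0 = 43.

43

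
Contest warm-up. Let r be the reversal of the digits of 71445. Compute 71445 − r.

17028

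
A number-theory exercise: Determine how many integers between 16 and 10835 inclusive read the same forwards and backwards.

197

The integers in [16, 10835] that read the same forwards and backwards: 22, 33, 44, 55, 66, 77, …, 10701, 10801.
197 qualify.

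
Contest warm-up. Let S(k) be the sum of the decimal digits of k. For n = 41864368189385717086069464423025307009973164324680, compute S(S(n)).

First digit sum: 220.
2+2+0 = 4.

4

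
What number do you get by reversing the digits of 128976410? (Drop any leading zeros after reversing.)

Reversing 128976410 gives 14679821.

14679821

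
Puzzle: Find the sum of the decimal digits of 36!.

171

36! = 371993326789901217467999448150835200000000
Sum of its 42 digits: 171.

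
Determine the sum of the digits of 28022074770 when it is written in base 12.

41

28022074770 in base 12 is 5520652556.
Digit sum: 5+5+2+0+6+5+2+5+5+6 = 41.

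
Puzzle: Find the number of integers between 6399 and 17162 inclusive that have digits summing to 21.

The integers in [6399, 17162] that have digits summing to 21: 6429, 6438, 6447, 6456, 6465, 6474, …, 17148, 17157.
699 qualify.

699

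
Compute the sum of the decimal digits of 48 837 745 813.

58

4+8+8+3+7+7+4+5+8+1+3 = 58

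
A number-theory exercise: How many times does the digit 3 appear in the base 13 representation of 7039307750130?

7039307750130 in base 13 is 3C0A5B153286.
The digit 3 appears 2 times.

2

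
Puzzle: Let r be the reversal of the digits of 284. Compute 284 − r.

Reverse of 284 is 482.
284 − 482 = -198

-198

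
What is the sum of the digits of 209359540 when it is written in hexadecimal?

55

209359540 in base 16 is C7A92B4.
Digit sum: 12+7+10+9+2+11+4 = 55.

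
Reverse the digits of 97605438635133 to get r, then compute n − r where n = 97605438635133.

Reverse of 97605438635133 is 33153683450679.
97605438635133 − 33153683450679 = 64451755184454

64451755184454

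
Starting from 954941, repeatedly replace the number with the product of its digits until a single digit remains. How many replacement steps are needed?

2

954941 → 6480 → 0 (2 steps)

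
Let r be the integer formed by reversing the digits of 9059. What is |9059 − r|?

450

Reverse of 9059 is 9509.
|9059 − 9509| = 450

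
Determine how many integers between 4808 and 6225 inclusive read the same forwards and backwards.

The integers in [4808, 6225] that read the same forwards and backwards: 4884, 4994, 5005, 5115, 5225, 5335, …, 6006, 6116.
14 qualify.

14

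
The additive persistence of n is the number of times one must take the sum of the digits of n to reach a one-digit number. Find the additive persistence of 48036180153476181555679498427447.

48036180153476181555679498427447 → 152 → 8 (2 steps)

2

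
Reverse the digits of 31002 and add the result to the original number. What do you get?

Reverse of 31002 is 20013.
31002 + 20013 = 51015

51015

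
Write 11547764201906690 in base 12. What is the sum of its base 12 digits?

98

11547764201906690 in base 12 is 8BB1AA096498542.
Digit sum: 8+11+11+1+10+10+0+9+6+4+9+8+5+4+2 = 98.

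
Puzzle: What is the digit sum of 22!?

22! = 1124000727777607680000
Sum of its 22 digits: 72.

72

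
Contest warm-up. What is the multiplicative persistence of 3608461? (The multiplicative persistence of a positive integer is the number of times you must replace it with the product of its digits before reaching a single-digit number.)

3608461 → 0 (1 step)

1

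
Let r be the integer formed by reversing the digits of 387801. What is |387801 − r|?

279018

Reverse of 387801 is 108783.
|387801 − 108783| = 279018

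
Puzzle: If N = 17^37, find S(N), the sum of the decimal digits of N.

197

17^37 = 3362095853201812742282475234995233875224247377
Sum of its 46 digits: 197.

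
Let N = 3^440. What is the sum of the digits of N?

3^440 = 857732915902130819322162408365711029333798933009081907542010101230713445443489463994526475419504923047841995711407538175719778606068185025275806590271783363644560189299293994213889297048822325404770371325416801
Sum of its 210 digits: 909.

909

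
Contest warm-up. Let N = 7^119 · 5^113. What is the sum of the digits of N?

845

7^119 · 5^113 = 355039972841307049921323342380874621648591887679864531875496217152103248844068800319041914498217142987564865474332232197855768916664741838111474248051990798558108508586883544921875
Sum of its 180 digits: 845.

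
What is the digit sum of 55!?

279

55! = 12696403353658275925965100847566516959580321051449436762275840000000000000
Sum of its 74 digits: 279.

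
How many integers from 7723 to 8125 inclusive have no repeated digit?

179

The integers in [7723, 8125] that have no repeated digit: 7801, 7802, 7803, 7804, 7805, 7806, …, 8124, 8125.
179 qualify.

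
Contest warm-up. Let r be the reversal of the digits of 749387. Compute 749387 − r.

Reverse of 749387 is 783947.
749387 − 783947 = -34560

-34560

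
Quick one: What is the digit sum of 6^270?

900

6^270 = 1261355785649605450953269950610783018129138694424659225125273441664007026570646175247253665812044529347450305838306191144756655714205701221277548160720275156790268272806691507315405244553283758594270496057982976
Sum of its 211 digits: 900.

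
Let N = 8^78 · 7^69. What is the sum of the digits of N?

559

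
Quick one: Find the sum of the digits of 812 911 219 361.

44

8+1+2+9+1+1+2+1+9+3+6+1 = 44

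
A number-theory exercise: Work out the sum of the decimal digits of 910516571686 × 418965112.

910516571686 × 418965112 = 381474677434281018832
Sum of its 21 digits: 91.

91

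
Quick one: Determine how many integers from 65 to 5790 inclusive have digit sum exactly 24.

The integers in [65, 5790] that have digit sum exactly 24: 699, 789, 798, 879, 888, 897, …, 5775, 5784.
137 qualify.

137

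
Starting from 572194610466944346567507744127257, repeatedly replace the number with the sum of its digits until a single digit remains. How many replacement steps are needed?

572194610466944346567507744127257 → 150 → 6 (2 steps)

2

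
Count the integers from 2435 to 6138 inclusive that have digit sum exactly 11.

136

The integers in [2435, 6138] that have digit sum exactly 11: 2441, 2450, 2504, 2513, 2522, 2531, …, 6122, 6131.
136 qualify.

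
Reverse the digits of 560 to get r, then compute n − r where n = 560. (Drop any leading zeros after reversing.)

Reverse of 560 is 65.
560 − 65 = 495

495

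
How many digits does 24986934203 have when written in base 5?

15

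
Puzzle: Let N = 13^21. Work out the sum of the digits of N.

13^21 = 247064529073450392704413
Sum of its 24 digits: 91.

91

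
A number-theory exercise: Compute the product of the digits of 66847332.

6×6×8×4×7×3×3×2 = 145152

145152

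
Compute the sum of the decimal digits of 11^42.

190

11^42 = 54763699237492901685126120802225273763666521
Sum of its 44 digits: 190.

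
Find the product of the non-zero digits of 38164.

576

3×8×1×6×4 = 576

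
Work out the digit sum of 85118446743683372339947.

8+5+1+1+8+4+4+6+7+4+3+6+8+3+3+7+2+3+3+9+9+4+7 = 115

115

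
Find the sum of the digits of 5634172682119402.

61

5+6+3+4+1+7+2+6+8+2+1+1+9+4+0+2 = 61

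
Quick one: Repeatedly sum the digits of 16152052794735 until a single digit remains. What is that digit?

3

1+6+1+5+2+0+5+2+7+9+4+7+3+5 = 57
5+7 = 12
1+2 = 3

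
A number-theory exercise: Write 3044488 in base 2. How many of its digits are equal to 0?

12

3044488 in base 2 is 1011100111010010001000.
The digit 0 appears 12 times.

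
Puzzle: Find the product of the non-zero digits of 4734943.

36288

4×7×3×4×9×4×3 = 36288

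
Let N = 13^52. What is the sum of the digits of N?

292

13^52 = 8415003868347247618489696679505181495471801448798649088081
Sum of its 58 digits: 292.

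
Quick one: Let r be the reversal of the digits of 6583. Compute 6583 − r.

2727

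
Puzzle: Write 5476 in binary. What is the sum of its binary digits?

5476 in base 2 is 1010101100100.
Digit sum: 1+0+1+0+1+0+1+1+0+0+1+0+0 = 6.

6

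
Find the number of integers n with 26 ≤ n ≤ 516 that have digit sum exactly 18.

The integers in [26, 516] that have digit sum exactly 18: 99, 189, 198, 279, 288, 297, …, 486, 495.
15 qualify.

15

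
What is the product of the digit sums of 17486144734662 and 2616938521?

2709

S(17486144734662) = 1+7+4+8+6+1+4+4+7+3+4+6+6+2 = 63.
S(2616938521) = 2+6+1+6+9+3+8+5+2+1 = 43.
63 · 43 = 2709.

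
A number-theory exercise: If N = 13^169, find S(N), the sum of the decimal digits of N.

850

13^169 = 180478943436628555303336751114405012462595328815514062867747656044277930781610134138789049399256868999679563587940457575571005022396505002166104757041282978485607382742190819719615210838573
Sum of its 189 digits: 850.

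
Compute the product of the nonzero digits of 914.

36

9×1×4 = 36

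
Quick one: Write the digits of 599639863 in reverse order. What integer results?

Reversing 599639863 gives 368936995.

368936995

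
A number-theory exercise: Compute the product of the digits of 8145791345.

604800

8×1×4×5×7×9×1×3×4×5 = 604800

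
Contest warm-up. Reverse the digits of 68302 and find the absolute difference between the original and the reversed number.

Reverse of 68302 is 20386.
|68302 − 20386| = 47916

47916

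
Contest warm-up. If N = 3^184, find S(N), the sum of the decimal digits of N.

414

3^184 = 6170365191715177779482467945369860501784408913594010934644126825341528124785676079587681
Sum of its 88 digits: 414.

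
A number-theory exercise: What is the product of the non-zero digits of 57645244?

134400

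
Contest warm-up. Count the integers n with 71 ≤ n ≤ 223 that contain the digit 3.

25

The integers in [71, 223] that contain the digit 3: 73, 83, 93, 103, 113, 123, …, 213, 223.
25 qualify.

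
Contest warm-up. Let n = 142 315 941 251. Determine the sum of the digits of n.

38

1+4+2+3+1+5+9+4+1+2+5+1 = 38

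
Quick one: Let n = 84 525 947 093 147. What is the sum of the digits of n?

8+4+5+2+5+9+4+7+0+9+3+1+4+7 = 68

68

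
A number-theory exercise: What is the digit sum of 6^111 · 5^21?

6^111 · 5^21 = 113020931833170957814756240972898895248724020389797399051992743775837216915324928000000000000000000000
Sum of its 102 digits: 387.

387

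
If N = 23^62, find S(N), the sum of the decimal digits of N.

376

23^62 = 2673781001490041309406973405603767976853455333058605705774088082159330990894338162929
Sum of its 85 digits: 376.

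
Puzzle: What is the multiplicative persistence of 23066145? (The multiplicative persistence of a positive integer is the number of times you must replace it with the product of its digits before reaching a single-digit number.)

23066145 → 0 (1 step)

1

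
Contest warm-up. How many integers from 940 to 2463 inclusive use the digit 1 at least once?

1179

The integers in [940, 2463] that use the digit 1 at least once: 941, 951, 961, 971, 981, 991, …, 2451, 2461.
1179 qualify.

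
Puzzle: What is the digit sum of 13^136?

13^136 = 31354213678733635911164650912479057287232380108133268143361865784085839771102774695632601950948771908816812831552943801338010611629529997455360988164641
Sum of its 152 digits: 670.

670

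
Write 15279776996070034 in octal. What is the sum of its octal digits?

15279776996070034 in base 8 is 662216012006211222.
Digit sum: 6+6+2+2+1+6+0+1+2+0+0+6+2+1+1+2+2+2 = 42.

42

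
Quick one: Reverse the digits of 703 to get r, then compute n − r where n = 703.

396

Reverse of 703 is 307.
703 − 307 = 396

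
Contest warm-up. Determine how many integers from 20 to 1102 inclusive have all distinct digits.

776

The integers in [20, 1102] that have all distinct digits: 20, 21, 23, 24, 25, 26, …, 1097, 1098.
776 qualify.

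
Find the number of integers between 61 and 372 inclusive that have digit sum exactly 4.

The integers in [61, 372] that have digit sum exactly 4: 103, 112, 121, 130, 202, 211, 220, 301, 310.
9 qualify.

9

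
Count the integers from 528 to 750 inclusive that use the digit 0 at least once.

The integers in [528, 750] that use the digit 0 at least once: 530, 540, 550, 560, 570, 580, …, 740, 750.
41 qualify.

41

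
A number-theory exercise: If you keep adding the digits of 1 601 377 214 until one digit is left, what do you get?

1+6+0+1+3+7+7+2+1+4 = 32
3+2 = 5

5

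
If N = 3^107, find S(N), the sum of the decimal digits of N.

3^107 = 1127130637840908780976740490797413723399509150616187
Sum of its 52 digits: 234.

234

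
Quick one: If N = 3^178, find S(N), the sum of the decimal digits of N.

378

3^178 = 8464149782874043593254414191179506861158311266932799636000173971661904149225893113289
Sum of its 85 digits: 378.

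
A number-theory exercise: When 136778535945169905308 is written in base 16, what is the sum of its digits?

136778535945169905308 in base 16 is 76A2EF9C225D9A69C.
Digit sum: 7+6+10+2+14+15+9+12+2+2+5+13+9+10+6+9+12 = 143.

143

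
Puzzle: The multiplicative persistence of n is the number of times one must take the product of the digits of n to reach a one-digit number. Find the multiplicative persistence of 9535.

3

9535 → 675 → 210 → 0 (3 steps)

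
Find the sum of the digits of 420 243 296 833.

46

4+2+0+2+4+3+2+9+6+8+3+3 = 46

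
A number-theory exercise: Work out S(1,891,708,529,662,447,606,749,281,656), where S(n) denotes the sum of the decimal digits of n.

1+8+9+1+7+0+8+5+2+9+6+6+2+4+4+7+6+0+6+7+4+9+2+8+1+6+5+6 = 139

139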